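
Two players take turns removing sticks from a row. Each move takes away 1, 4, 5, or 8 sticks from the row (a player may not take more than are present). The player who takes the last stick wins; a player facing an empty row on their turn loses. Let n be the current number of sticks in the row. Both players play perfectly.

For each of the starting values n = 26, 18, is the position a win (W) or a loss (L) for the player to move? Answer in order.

Compute win/loss labels from the base case upward. A position with no move is L. Any other position is W if it can reach an L in one move, else L.
n=0: no move → L
n=1: can move to 0, which is L ⇒ W
n=2: the only move is to 1(W), a W ⇒ L
n=3: can move to 2, which is L ⇒ W
n=4: can move to 0, which is L ⇒ W
n=5: can move to 0, which is L ⇒ W
n=6: can move to 2, which is L ⇒ W
n=7: can move to 2, which is L ⇒ W
n=8: can move to 0, which is L ⇒ W
n=9: moves to 8(W), 5(W), 4(W), 1(W); every one is W ⇒ L
n=10: can move to 9, which is L ⇒ W
n=11: moves to 10(W), 7(W), 6(W), 3(W); every one is W ⇒ L
n=12: can move to 11, which is L ⇒ W
n=13: can move to 9, which is L ⇒ W
n=14: can move to 9, which is L ⇒ W
n=15: can move to 11, which is L ⇒ W
n=16: can move to 11, which is L ⇒ W
n=17: can move to 9, which is L ⇒ W
n=18: moves to 17(W), 14(W), 13(W), 10(W); every one is W ⇒ L
n=19: can move to 18, which is L ⇒ W
n=20: moves to 19(W), 16(W), 15(W), 12(W); every one is W ⇒ L
n=21: can move to 20, which is L ⇒ W
n=22: can move to 18, which is L ⇒ W
n=23: can move to 18, which is L ⇒ W
n=24: can move to 20, which is L ⇒ W
n=25: can move to 20, which is L ⇒ W
n=26: can move to 18, which is L ⇒ W

26: W, 18: L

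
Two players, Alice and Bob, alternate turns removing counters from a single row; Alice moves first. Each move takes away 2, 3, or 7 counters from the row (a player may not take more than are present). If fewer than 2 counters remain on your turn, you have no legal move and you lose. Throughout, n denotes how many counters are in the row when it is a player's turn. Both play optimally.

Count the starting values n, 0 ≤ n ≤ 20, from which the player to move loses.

Label each position W (a win for the player to move) or L (a loss). A position with no legal move is L; any other position is W exactly when some move reaches an L, and L when every move reaches a W.
n=0: no move → L
n=1: no move → L
n=2: W (go to 0, an L position)
n=3: W (go to 1, an L position)
n=4: W (go to 1, an L position)
n=5: L (options 3(W), 2(W) are all W)
n=6: L (options 4(W), 3(W) are all W)
n=7: W (go to 5, an L position)
n=8: W (go to 6, an L position)
n=9: W (go to 6, an L position)
n=10: L (options 8(W), 7(W), 3(W) are all W)
n=11: L (options 9(W), 8(W), 4(W) are all W)
n=12: W (go to 10, an L position)
n=13: W (go to 11, an L position)
n=14: W (go to 11, an L position)
n=15: L (options 13(W), 12(W), 8(W) are all W)
n=16: L (options 14(W), 13(W), 9(W) are all W)
n=17: W (go to 15, an L position)
n=18: W (go to 16, an L position)
n=19: W (go to 16, an L position)
n=20: L (options 18(W), 17(W), 13(W) are all W)
L entries with 0 ≤ n ≤ 20: n = 0, 1, 5, 6, 10, 11, 15, 16, 20; that makes 9.

9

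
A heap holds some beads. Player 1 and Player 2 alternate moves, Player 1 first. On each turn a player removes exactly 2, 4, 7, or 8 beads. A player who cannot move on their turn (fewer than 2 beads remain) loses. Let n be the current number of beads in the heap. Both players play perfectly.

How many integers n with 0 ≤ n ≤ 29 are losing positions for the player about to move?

9

Use the standard recursion: the mover loses at a terminal position; elsewhere, the mover wins exactly when some move hands the opponent an L position.
n=0: no move → L
n=1: no move → L
n=2: →0(L), so W
n=3: →1(L), so W
n=4: →0(L), so W
n=5: →1(L), so W
n=6: →4(W), 2(W) — all W, so L
n=7: →0(L), so W
n=8: →6(L), so W
n=9: →1(L), so W
n=10: →6(L), so W
n=11: →9(W), 7(W), 4(W), 3(W) — all W, so L
n=12: →10(W), 8(W), 5(W), 4(W) — all W, so L
n=13: →11(L), so W
n=14: →12(L), so W
n=15: →11(L), so W
n=16: →12(L), so W
n=17: →15(W), 13(W), 10(W), 9(W) — all W, so L
n=18: →11(L), so W
n=19: →17(L), so W
n=20: →12(L), so W
n=21: →17(L), so W
n=22: →20(W), 18(W), 15(W), 14(W) — all W, so L
n=23: →21(W), 19(W), 16(W), 15(W) — all W, so L
n=24: →22(L), so W
n=25: →23(L), so W
n=26: →22(L), so W
n=27: →23(L), so W
n=28: →26(W), 24(W), 21(W), 20(W) — all W, so L
n=29: →22(L), so W
L entries with 0 ≤ n ≤ 29: n = 0, 1, 6, 11, 12, 17, 22, 23, 28; that makes 9.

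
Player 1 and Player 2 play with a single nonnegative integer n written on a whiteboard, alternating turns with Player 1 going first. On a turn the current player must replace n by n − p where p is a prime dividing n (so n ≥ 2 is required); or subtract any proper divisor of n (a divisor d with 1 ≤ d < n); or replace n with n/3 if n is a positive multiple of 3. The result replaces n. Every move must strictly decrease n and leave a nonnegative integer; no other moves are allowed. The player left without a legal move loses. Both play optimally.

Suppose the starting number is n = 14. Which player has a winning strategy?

Player 2 wins.

Compute win/loss labels from the base case upward. A position with no move is L. Any other position is W if it can reach an L in one move, else L.
n=0: no move → L
n=1: no move → L
n=2: reaches L-position 0 → W
n=3: reaches L-position 0 → W
n=4: only reaches 2(W), 3(W), all W → L
n=5: reaches L-position 0 → W
n=6: reaches L-position 4 → W
n=7: reaches L-position 0 → W
n=8: reaches L-position 4 → W
n=9: only reaches 3(W), 6(W), 8(W), all W → L
n=10: reaches L-position 9 → W
n=11: reaches L-position 0 → W
n=12: reaches L-position 4 → W
n=13: reaches L-position 0 → W
n=14: only reaches 7(W), 12(W), 13(W), all W → L
The starting position 14 is L: whatever Player 1 does, the opponent receives a W position.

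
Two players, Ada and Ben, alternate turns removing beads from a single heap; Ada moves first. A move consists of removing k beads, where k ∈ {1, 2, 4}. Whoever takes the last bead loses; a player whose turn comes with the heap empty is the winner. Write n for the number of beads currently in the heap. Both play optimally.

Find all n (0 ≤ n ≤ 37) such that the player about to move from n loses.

Label each position W (a win for the player to move) or L (a loss). A position with no legal move is W; any other position is W exactly when some move reaches an L, and L when every move reaches a W.
n=0: no move; the opponent has just taken the last bead and therefore loses → W
n=1: →0(W) only, which is W, so L
n=2: →1(L), so W
n=3: →1(L), so W
n=4: →3(W), 2(W), 0(W) — all W, so L
n=5: →4(L), so W
n=6: →4(L), so W
n=7: →6(W), 5(W), 3(W) — all W, so L
n=8: →7(L), so W
n=9: →7(L), so W
n=10: →9(W), 8(W), 6(W) — all W, so L
n=11: →10(L), so W
n=12: →10(L), so W
n=13: →12(W), 11(W), 9(W) — all W, so L
n=14: →13(L), so W
n=15: →13(L), so W
n=16: →15(W), 14(W), 12(W) — all W, so L
n=17: →16(L), so W
n=18: →16(L), so W
n=19: →18(W), 17(W), 15(W) — all W, so L
n=20: →19(L), so W
n=21: →19(L), so W
n=22: →21(W), 20(W), 18(W) — all W, so L
n=23: →22(L), so W
n=24: →22(L), so W
n=25: →24(W), 23(W), 21(W) — all W, so L
n=26: →25(L), so W
n=27: →25(L), so W
n=28: →27(W), 26(W), 24(W) — all W, so L
n=29: →28(L), so W
n=30: →28(L), so W
n=31: →30(W), 29(W), 27(W) — all W, so L
n=32: →31(L), so W
n=33: →31(L), so W
n=34: →33(W), 32(W), 30(W) — all W, so L
n=35: →34(L), so W
n=36: →34(L), so W
n=37: →36(W), 35(W), 33(W) — all W, so L
Reading off the rows marked L gives the requested list; there are 13 such values of n.

1, 4, 7, 10, 13, 16, 19, 22, 25, 28, 31, 34, 37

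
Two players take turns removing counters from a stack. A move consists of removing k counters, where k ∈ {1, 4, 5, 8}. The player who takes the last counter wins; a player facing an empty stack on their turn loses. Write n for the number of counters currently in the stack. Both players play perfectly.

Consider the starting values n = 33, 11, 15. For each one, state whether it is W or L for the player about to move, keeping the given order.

33: W, 11: L, 15: W

Classify positions by backward induction: terminal positions (no move available) are L. From any other position, the mover wins iff some move reaches an L.
n=0: no move → L
n=1: W (go to 0, an L position)
n=2: L (sole option 1(W) is W)
n=3: W (go to 2, an L position)
n=4: W (go to 0, an L position)
n=5: W (go to 0, an L position)
n=6: W (go to 2, an L position)
n=7: W (go to 2, an L position)
n=8: W (go to 0, an L position)
n=9: L (options 8(W), 5(W), 4(W), 1(W) are all W)
n=10: W (go to 9, an L position)
n=11: L (options 10(W), 7(W), 6(W), 3(W) are all W)
n=12: W (go to 11, an L position)
n=13: W (go to 9, an L position)
n=14: W (go to 9, an L position)
n=15: W (go to 11, an L position)
n=16: W (go to 11, an L position)
n=17: W (go to 9, an L position)
n=18: L (options 17(W), 14(W), 13(W), 10(W) are all W)
n=19: W (go to 18, an L position)
n=20: L (options 19(W), 16(W), 15(W), 12(W) are all W)
n=21: W (go to 20, an L position)
n=22: W (go to 18, an L position)
n=23: W (go to 18, an L position)
n=24: W (go to 20, an L position)
n=25: W (go to 20, an L position)
n=26: W (go to 18, an L position)
n=27: L (options 26(W), 23(W), 22(W), 19(W) are all W)
n=28: W (go to 27, an L position)
n=29: L (options 28(W), 25(W), 24(W), 21(W) are all W)
n=30: W (go to 29, an L position)
n=31: W (go to 27, an L position)
n=32: W (go to 27, an L position)
n=33: W (go to 29, an L position)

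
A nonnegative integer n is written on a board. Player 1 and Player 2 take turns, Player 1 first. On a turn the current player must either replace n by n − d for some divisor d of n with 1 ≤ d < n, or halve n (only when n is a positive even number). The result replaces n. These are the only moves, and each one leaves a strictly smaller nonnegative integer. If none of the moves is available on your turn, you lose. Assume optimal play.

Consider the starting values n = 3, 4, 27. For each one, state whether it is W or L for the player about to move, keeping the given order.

3: L, 4: W, 27: L

Work bottom-up. With no move the player to move loses. Otherwise the position is W if at least one move leads to an L position for the opponent, and L if every move leads to a W.
n=0: no move → L
n=1: no move → L
n=2: W (go to 1, an L position)
n=3: L (sole option 2(W) is W)
n=4: W (go to 3, an L position)
n=5: L (sole option 4(W) is W)
n=6: W (go to 3, an L position)
n=7: L (sole option 6(W) is W)
n=8: W (go to 7, an L position)
n=9: L (options 6(W), 8(W) are all W)
n=10: W (go to 5, an L position)
n=11: L (sole option 10(W) is W)
n=12: W (go to 9, an L position)
n=13: L (sole option 12(W) is W)
n=14: W (go to 7, an L position)
n=15: L (options 10(W), 12(W), 14(W) are all W)
n=16: W (go to 15, an L position)
n=17: L (sole option 16(W) is W)
n=18: W (go to 9, an L position)
n=19: L (sole option 18(W) is W)
n=20: W (go to 15, an L position)
n=21: L (options 14(W), 18(W), 20(W) are all W)
n=22: W (go to 11, an L position)
n=23: L (sole option 22(W) is W)
n=24: W (go to 21, an L position)
n=25: L (options 20(W), 24(W) are all W)
n=26: W (go to 13, an L position)
n=27: L (options 18(W), 24(W), 26(W) are all W)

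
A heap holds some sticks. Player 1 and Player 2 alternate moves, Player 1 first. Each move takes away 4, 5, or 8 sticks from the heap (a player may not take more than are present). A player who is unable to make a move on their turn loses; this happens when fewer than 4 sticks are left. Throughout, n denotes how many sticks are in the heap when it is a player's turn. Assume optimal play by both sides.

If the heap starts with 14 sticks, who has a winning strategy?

Work bottom-up. With no move the player to move loses. Otherwise the position is W if at least one move leads to an L position for the opponent, and L if every move leads to a W.
n=0: no move → L
n=1: no move → L
n=2: no move → L
n=3: no move → L
n=4: W (go to 0, an L position)
n=5: W (go to 1, an L position)
n=6: W (go to 2, an L position)
n=7: W (go to 3, an L position)
n=8: W (go to 3, an L position)
n=9: W (go to 1, an L position)
n=10: W (go to 2, an L position)
n=11: W (go to 3, an L position)
n=12: L (options 8(W), 7(W), 4(W) are all W)
n=13: L (options 9(W), 8(W), 5(W) are all W)
n=14: L (options 10(W), 9(W), 6(W) are all W)
Every move from 14 reaches a W position, so the mover loses.

Player 2 wins.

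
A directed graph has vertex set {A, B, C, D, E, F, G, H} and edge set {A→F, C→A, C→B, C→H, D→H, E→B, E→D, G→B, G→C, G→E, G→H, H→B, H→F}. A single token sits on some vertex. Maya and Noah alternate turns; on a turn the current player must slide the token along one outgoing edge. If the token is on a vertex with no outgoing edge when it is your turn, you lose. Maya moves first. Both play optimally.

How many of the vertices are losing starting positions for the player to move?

3

Positions with no move are L. A position that does have a move is losing for the player to move precisely when every available move leads to a winning position for the opponent. Fill in the labels:
Every edge goes from a vertex to one that appears earlier in the order F, B, A, H, C, D, E, G, so processing vertices in that order labels each vertex after all of its successors.
F: no outgoing edge → L
B: no outgoing edge → L
A: →F(L), so W
H: →B(L), so W
C: →B(L), so W
D: →H(W) only, which is W, so L
E: →D(L), so W
G: →B(L), so W
The L vertices are B, D, F; that is 3 in all.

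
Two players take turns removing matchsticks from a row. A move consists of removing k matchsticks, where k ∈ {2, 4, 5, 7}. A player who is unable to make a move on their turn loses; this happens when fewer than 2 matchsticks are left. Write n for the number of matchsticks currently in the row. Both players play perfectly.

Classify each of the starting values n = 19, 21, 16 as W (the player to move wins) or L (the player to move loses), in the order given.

Compute win/loss labels from the base case upward. A position with no move is L. Any other position is W if it can reach an L in one move, else L.
n=0: no move → L
n=1: no move → L
n=2: reaches L-position 0 → W
n=3: reaches L-position 1 → W
n=4: reaches L-position 0 → W
n=5: reaches L-position 1 → W
n=6: reaches L-position 1 → W
n=7: reaches L-position 0 → W
n=8: reaches L-position 1 → W
n=9: only reaches 7(W), 5(W), 4(W), 2(W), all W → L
n=10: only reaches 8(W), 6(W), 5(W), 3(W), all W → L
n=11: reaches L-position 9 → W
n=12: reaches L-position 10 → W
n=13: reaches L-position 9 → W
n=14: reaches L-position 10 → W
n=15: reaches L-position 10 → W
n=16: reaches L-position 9 → W
n=17: reaches L-position 10 → W
n=18: only reaches 16(W), 14(W), 13(W), 11(W), all W → L
n=19: only reaches 17(W), 15(W), 14(W), 12(W), all W → L
n=20: reaches L-position 18 → W
n=21: reaches L-position 19 → W

19: L, 21: W, 16: W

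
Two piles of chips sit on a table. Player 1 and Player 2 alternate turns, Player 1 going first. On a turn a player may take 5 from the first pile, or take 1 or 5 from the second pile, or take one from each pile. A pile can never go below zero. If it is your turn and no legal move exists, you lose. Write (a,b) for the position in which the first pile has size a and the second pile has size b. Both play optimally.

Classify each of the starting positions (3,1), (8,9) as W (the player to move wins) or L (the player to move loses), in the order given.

Classify positions by backward induction: terminal positions (no move available) are L. From any other position, the mover wins iff some move reaches an L.
No move ever increases a pile, so every position that can arise here has a ≤ 8 and b ≤ 9; it is enough to label the cells with 0 ≤ a ≤ 8 and 0 ≤ b ≤ 9.
Every move lowers a or b (never raises either), so fill the grid row by row in increasing a, and left to right within a row: each cell's successors are then already labelled.
      b=0  b=1  b=2  b=3  b=4  b=5  b=6  b=7  b=8  b=9
a=0:    L    W    L    W    L    W    L    W    L    W
a=1:    L    W    L    W    L    W    L    W    L    W
a=2:    L    W    L    W    L    W    L    W    L    W
a=3:    L    W    L    W    L    W    L    W    L    W
a=4:    L    W    L    W    L    W    L    W    L    W
a=5:    W    W    W    W    W    W    W    W    W    W
a=6:    W    L    W    L    W    L    W    L    W    L
a=7:    W    L    W    L    W    L    W    L    W    L
a=8:    W    L    W    L    W    L    W    L    W    L
Cells with no legal move (terminal, hence L): (0,0), (1,0), (2,0), (3,0), (4,0).
The remaining L cells, each justified by listing all of its moves:
(0,2): L (sole option (0,1)(W) is W)
(0,4): L (sole option (0,3)(W) is W)
(0,6): L (options (0,5)(W), (0,1)(W) are all W)
(0,8): L (options (0,7)(W), (0,3)(W) are all W)
(1,2): L (options (1,1)(W), (0,1)(W) are all W)
(1,4): L (options (1,3)(W), (0,3)(W) are all W)
(1,6): L (options (1,5)(W), (1,1)(W), (0,5)(W) are all W)
(1,8): L (options (1,7)(W), (1,3)(W), (0,7)(W) are all W)
(2,2): L (options (2,1)(W), (1,1)(W) are all W)
(2,4): L (options (2,3)(W), (1,3)(W) are all W)
(2,6): L (options (2,5)(W), (2,1)(W), (1,5)(W) are all W)
(2,8): L (options (2,7)(W), (2,3)(W), (1,7)(W) are all W)
(3,2): L (options (3,1)(W), (2,1)(W) are all W)
(3,4): L (options (3,3)(W), (2,3)(W) are all W)
(3,6): L (options (3,5)(W), (3,1)(W), (2,5)(W) are all W)
(3,8): L (options (3,7)(W), (3,3)(W), (2,7)(W) are all W)
(4,2): L (options (4,1)(W), (3,1)(W) are all W)
(4,4): L (options (4,3)(W), (3,3)(W) are all W)
(4,6): L (options (4,5)(W), (4,1)(W), (3,5)(W) are all W)
(4,8): L (options (4,7)(W), (4,3)(W), (3,7)(W) are all W)
(6,1): L (options (1,1)(W), (6,0)(W), (5,0)(W) are all W)
(6,3): L (options (1,3)(W), (6,2)(W), (5,2)(W) are all W)
(6,5): L (options (1,5)(W), (6,4)(W), (6,0)(W), (5,4)(W) are all W)
(6,7): L (options (1,7)(W), (6,6)(W), (6,2)(W), (5,6)(W) are all W)
(6,9): L (options (1,9)(W), (6,8)(W), (6,4)(W), (5,8)(W) are all W)
(7,1): L (options (2,1)(W), (7,0)(W), (6,0)(W) are all W)
(7,3): L (options (2,3)(W), (7,2)(W), (6,2)(W) are all W)
(7,5): L (options (2,5)(W), (7,4)(W), (7,0)(W), (6,4)(W) are all W)
(7,7): L (options (2,7)(W), (7,6)(W), (7,2)(W), (6,6)(W) are all W)
(7,9): L (options (2,9)(W), (7,8)(W), (7,4)(W), (6,8)(W) are all W)
(8,1): L (options (3,1)(W), (8,0)(W), (7,0)(W) are all W)
(8,3): L (options (3,3)(W), (8,2)(W), (7,2)(W) are all W)
(8,5): L (options (3,5)(W), (8,4)(W), (8,0)(W), (7,4)(W) are all W)
(8,7): L (options (3,7)(W), (8,6)(W), (8,2)(W), (7,6)(W) are all W)
(8,9): L (options (3,9)(W), (8,8)(W), (8,4)(W), (7,8)(W) are all W)
Every other cell has at least one move into one of the L cells above, so it is W.
(3,1): the move to (3,0) reaches an L cell, so W
(8,9): one of the L cells justified above, so L

(3,1): W, (8,9): L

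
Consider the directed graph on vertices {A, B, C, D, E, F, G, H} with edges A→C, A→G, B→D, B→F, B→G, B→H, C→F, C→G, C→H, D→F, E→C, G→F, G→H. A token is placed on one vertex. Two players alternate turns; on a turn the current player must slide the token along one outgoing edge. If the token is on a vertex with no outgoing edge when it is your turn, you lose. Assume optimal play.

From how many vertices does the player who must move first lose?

Positions with no move are L. A position that does have a move is losing for the player to move precisely when every available move leads to a winning position for the opponent. Fill in the labels:
Every edge goes from a vertex to one that appears earlier in the order F, H, G, C, D, A, E, B, so processing vertices in that order labels each vertex after all of its successors.
F: no outgoing edge → L
H: no outgoing edge → L
G: can move to H, which is L ⇒ W
C: can move to H, which is L ⇒ W
D: can move to F, which is L ⇒ W
A: moves to C(W), G(W); every one is W ⇒ L
E: the only move is to C(W), a W ⇒ L
B: can move to H, which is L ⇒ W
The L vertices are A, E, F, H; that is 4 in all.

4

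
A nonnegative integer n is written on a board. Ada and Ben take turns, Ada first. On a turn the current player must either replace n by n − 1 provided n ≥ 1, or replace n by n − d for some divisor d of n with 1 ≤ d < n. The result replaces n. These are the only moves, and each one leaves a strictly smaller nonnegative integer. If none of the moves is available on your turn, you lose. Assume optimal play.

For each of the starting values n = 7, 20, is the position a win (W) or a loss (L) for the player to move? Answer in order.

7: L, 20: W

Classify positions by backward induction: terminal positions (no move available) are L. From any other position, the mover wins iff some move reaches an L.
n=0: no move → L
n=1: →0(L), so W
n=2: →1(W) only, which is W, so L
n=3: →2(L), so W
n=4: →2(L), so W
n=5: →4(W) only, which is W, so L
n=6: →5(L), so W
n=7: →6(W) only, which is W, so L
n=8: →7(L), so W
n=9: →6(W), 8(W) — all W, so L
n=10: →5(L), so W
n=11: →10(W) only, which is W, so L
n=12: →9(L), so W
n=13: →12(W) only, which is W, so L
n=14: →7(L), so W
n=15: →10(W), 12(W), 14(W) — all W, so L
n=16: →15(L), so W
n=17: →16(W) only, which is W, so L
n=18: →9(L), so W
n=19: →18(W) only, which is W, so L
n=20: →15(L), so W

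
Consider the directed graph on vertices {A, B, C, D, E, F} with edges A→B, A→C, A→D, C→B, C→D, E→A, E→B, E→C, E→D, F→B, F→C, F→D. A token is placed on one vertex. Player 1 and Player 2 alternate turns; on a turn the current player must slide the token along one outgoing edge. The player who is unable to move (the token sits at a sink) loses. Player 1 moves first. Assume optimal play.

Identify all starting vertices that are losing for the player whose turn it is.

B, D

Compute win/loss labels from the base case upward. A position with no move is L. Any other position is W if it can reach an L in one move, else L.
Every edge goes from a vertex to one that appears earlier in the order B, D, C, A, E, F, so processing vertices in that order labels each vertex after all of its successors.
B: no outgoing edge → L
D: no outgoing edge → L
C: can move to D, which is L ⇒ W
A: can move to D, which is L ⇒ W
E: can move to D, which is L ⇒ W
F: can move to D, which is L ⇒ W
The losing starting vertices are exactly the entries labelled L in this table (2 of them).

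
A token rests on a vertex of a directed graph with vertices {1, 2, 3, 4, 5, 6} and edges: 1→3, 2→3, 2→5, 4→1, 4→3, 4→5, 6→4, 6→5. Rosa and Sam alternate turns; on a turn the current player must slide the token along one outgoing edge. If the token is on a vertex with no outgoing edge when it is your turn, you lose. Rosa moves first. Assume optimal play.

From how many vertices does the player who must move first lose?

Build the W/L table. Terminal = L. A non-terminal position is W if it has a move to some L; otherwise it is L.
Every edge goes from a vertex to one that appears earlier in the order 3, 5, 1, 4, 2, 6, so processing vertices in that order labels each vertex after all of its successors.
3: no outgoing edge → L
5: no outgoing edge → L
1: W (go to 3, an L position)
4: W (go to 5, an L position)
2: W (go to 5, an L position)
6: W (go to 5, an L position)
The L vertices are 3, 5; that is 2 in all.

2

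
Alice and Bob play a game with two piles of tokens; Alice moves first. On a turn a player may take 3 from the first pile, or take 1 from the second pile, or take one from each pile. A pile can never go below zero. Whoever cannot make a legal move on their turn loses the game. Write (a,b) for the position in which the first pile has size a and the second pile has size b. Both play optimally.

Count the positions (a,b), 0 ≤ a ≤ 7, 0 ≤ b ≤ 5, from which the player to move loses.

20

Compute win/loss labels from the base case upward. A position with no move is L. Any other position is W if it can reach an L in one move, else L.
Every move lowers a or b (never raises either), so fill the grid row by row in increasing a, and left to right within a row: each cell's successors are then already labelled.
      b=0  b=1  b=2  b=3  b=4  b=5
a=0:    L    W    L    W    L    W
a=1:    L    W    L    W    L    W
a=2:    L    W    L    W    L    W
a=3:    W    W    W    W    W    W
a=4:    W    L    W    L    W    L
a=5:    W    L    W    L    W    L
a=6:    L    W    W    L    W    L
a=7:    L    W    L    W    W    W
Cells with no legal move (terminal, hence L): (0,0), (1,0), (2,0).
The remaining L cells, each justified by listing all of its moves:
(0,2): the only move is to (0,1)(W), a W ⇒ L
(0,4): the only move is to (0,3)(W), a W ⇒ L
(1,2): moves to (1,1)(W), (0,1)(W); every one is W ⇒ L
(1,4): moves to (1,3)(W), (0,3)(W); every one is W ⇒ L
(2,2): moves to (2,1)(W), (1,1)(W); every one is W ⇒ L
(2,4): moves to (2,3)(W), (1,3)(W); every one is W ⇒ L
(4,1): moves to (1,1)(W), (4,0)(W), (3,0)(W); every one is W ⇒ L
(4,3): moves to (1,3)(W), (4,2)(W), (3,2)(W); every one is W ⇒ L
(4,5): moves to (1,5)(W), (4,4)(W), (3,4)(W); every one is W ⇒ L
(5,1): moves to (2,1)(W), (5,0)(W), (4,0)(W); every one is W ⇒ L
(5,3): moves to (2,3)(W), (5,2)(W), (4,2)(W); every one is W ⇒ L
(5,5): moves to (2,5)(W), (5,4)(W), (4,4)(W); every one is W ⇒ L
(6,0): the only move is to (3,0)(W), a W ⇒ L
(6,3): moves to (3,3)(W), (6,2)(W), (5,2)(W); every one is W ⇒ L
(6,5): moves to (3,5)(W), (6,4)(W), (5,4)(W); every one is W ⇒ L
(7,0): the only move is to (4,0)(W), a W ⇒ L
(7,2): moves to (4,2)(W), (7,1)(W), (6,1)(W); every one is W ⇒ L
Every other cell has at least one move into one of the L cells above, so it is W.
L cells per row: a=0: 3, a=1: 3, a=2: 3, a=3: 0, a=4: 3, a=5: 3, a=6: 3, a=7: 2; total 20.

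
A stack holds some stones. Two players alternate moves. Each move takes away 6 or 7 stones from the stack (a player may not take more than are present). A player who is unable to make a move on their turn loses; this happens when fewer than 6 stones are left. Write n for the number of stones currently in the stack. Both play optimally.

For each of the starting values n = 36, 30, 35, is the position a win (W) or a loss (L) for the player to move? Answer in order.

Compute win/loss labels from the base case upward. A position with no move is L. Any other position is W if it can reach an L in one move, else L.
n=0: no move → L
n=1: no move → L
n=2: no move → L
n=3: no move → L
n=4: no move → L
n=5: no move → L
n=6: can move to 0, which is L ⇒ W
n=7: can move to 1, which is L ⇒ W
n=8: can move to 2, which is L ⇒ W
n=9: can move to 3, which is L ⇒ W
n=10: can move to 4, which is L ⇒ W
n=11: can move to 5, which is L ⇒ W
n=12: can move to 5, which is L ⇒ W
n=13: moves to 7(W), 6(W); every one is W ⇒ L
n=14: moves to 8(W), 7(W); every one is W ⇒ L
n=15: moves to 9(W), 8(W); every one is W ⇒ L
n=16: moves to 10(W), 9(W); every one is W ⇒ L
n=17: moves to 11(W), 10(W); every one is W ⇒ L
n=18: moves to 12(W), 11(W); every one is W ⇒ L
n=19: can move to 13, which is L ⇒ W
n=20: can move to 14, which is L ⇒ W
n=21: can move to 15, which is L ⇒ W
n=22: can move to 16, which is L ⇒ W
n=23: can move to 17, which is L ⇒ W
n=24: can move to 18, which is L ⇒ W
n=25: can move to 18, which is L ⇒ W
n=26: moves to 20(W), 19(W); every one is W ⇒ L
n=27: moves to 21(W), 20(W); every one is W ⇒ L
n=28: moves to 22(W), 21(W); every one is W ⇒ L
n=29: moves to 23(W), 22(W); every one is W ⇒ L
n=30: moves to 24(W), 23(W); every one is W ⇒ L
n=31: moves to 25(W), 24(W); every one is W ⇒ L
n=32: can move to 26, which is L ⇒ W
n=33: can move to 27, which is L ⇒ W
n=34: can move to 28, which is L ⇒ W
n=35: can move to 29, which is L ⇒ W
n=36: can move to 30, which is L ⇒ W

36: W, 30: L, 35: W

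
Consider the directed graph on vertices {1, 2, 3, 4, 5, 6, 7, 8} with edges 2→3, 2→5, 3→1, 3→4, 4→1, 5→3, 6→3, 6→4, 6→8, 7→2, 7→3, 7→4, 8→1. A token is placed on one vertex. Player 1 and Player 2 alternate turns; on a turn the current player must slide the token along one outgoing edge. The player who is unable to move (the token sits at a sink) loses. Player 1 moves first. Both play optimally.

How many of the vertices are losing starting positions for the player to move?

4

Label each position W (a win for the player to move) or L (a loss). A position with no legal move is L; any other position is W exactly when some move reaches an L, and L when every move reaches a W.
Every edge goes from a vertex to one that appears earlier in the order 1, 4, 3, 5, 8, 2, 6, 7, so processing vertices in that order labels each vertex after all of its successors.
1: no outgoing edge → L
4: can move to 1, which is L ⇒ W
3: can move to 1, which is L ⇒ W
5: the only move is to 3(W), a W ⇒ L
8: can move to 1, which is L ⇒ W
2: can move to 5, which is L ⇒ W
6: moves to 8(W), 3(W), 4(W); every one is W ⇒ L
7: moves to 2(W), 3(W), 4(W); every one is W ⇒ L
The L vertices are 1, 5, 6, 7; that is 4 in all.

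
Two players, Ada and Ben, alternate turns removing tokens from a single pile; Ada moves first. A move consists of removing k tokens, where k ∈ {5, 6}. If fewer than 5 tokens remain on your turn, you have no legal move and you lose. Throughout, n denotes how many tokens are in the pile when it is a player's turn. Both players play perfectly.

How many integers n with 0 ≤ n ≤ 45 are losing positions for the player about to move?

22

Use the standard recursion: the mover loses at a terminal position; elsewhere, the mover wins exactly when some move hands the opponent an L position.
n=0: no move → L
n=1: no move → L
n=2: no move → L
n=3: no move → L
n=4: no move → L
n=5: W (go to 0, an L position)
n=6: W (go to 1, an L position)
n=7: W (go to 2, an L position)
n=8: W (go to 3, an L position)
n=9: W (go to 4, an L position)
n=10: W (go to 4, an L position)
n=11: L (options 6(W), 5(W) are all W)
n=12: L (options 7(W), 6(W) are all W)
n=13: L (options 8(W), 7(W) are all W)
n=14: L (options 9(W), 8(W) are all W)
n=15: L (options 10(W), 9(W) are all W)
n=16: W (go to 11, an L position)
n=17: W (go to 12, an L position)
n=18: W (go to 13, an L position)
n=19: W (go to 14, an L position)
n=20: W (go to 15, an L position)
n=21: W (go to 15, an L position)
n=22: L (options 17(W), 16(W) are all W)
n=23: L (options 18(W), 17(W) are all W)
n=24: L (options 19(W), 18(W) are all W)
n=25: L (options 20(W), 19(W) are all W)
n=26: L (options 21(W), 20(W) are all W)
n=27: W (go to 22, an L position)
n=28: W (go to 23, an L position)
n=29: W (go to 24, an L position)
n=30: W (go to 25, an L position)
n=31: W (go to 26, an L position)
n=32: W (go to 26, an L position)
n=33: L (options 28(W), 27(W) are all W)
n=34: L (options 29(W), 28(W) are all W)
n=35: L (options 30(W), 29(W) are all W)
n=36: L (options 31(W), 30(W) are all W)
n=37: L (options 32(W), 31(W) are all W)
n=38: W (go to 33, an L position)
n=39: W (go to 34, an L position)
n=40: W (go to 35, an L position)
n=41: W (go to 36, an L position)
n=42: W (go to 37, an L position)
n=43: W (go to 37, an L position)
n=44: L (options 39(W), 38(W) are all W)
n=45: L (options 40(W), 39(W) are all W)
L entries with 0 ≤ n ≤ 45: n = 0, 1, 2, 3, 4, 11, 12, 13, 14, 15, 22, 23, 24, 25, 26, 33, 34, 35, 36, 37, 44, 45; that makes 22.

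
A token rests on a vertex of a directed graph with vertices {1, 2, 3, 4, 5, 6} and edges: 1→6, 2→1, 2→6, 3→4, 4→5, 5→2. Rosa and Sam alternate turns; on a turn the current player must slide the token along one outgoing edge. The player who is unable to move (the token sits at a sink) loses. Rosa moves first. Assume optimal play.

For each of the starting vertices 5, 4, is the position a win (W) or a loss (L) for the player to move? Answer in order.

Positions with no move are L. A position that does have a move is losing for the player to move precisely when every available move leads to a winning position for the opponent. Fill in the labels:
Every edge goes from a vertex to one that appears earlier in the order 6, 1, 2, 5, 4, 3, so processing vertices in that order labels each vertex after all of its successors.
6: no outgoing edge → L
1: W (go to 6, an L position)
2: W (go to 6, an L position)
5: L (sole option 2(W) is W)
4: W (go to 5, an L position)
3: L (sole option 4(W) is W)

5: L, 4: W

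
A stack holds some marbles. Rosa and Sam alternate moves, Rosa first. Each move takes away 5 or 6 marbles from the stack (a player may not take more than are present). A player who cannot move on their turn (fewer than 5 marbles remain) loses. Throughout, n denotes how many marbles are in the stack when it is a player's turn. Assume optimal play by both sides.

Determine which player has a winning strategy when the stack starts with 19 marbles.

Rosa wins.

Positions with no move are L. A position that does have a move is losing for the player to move precisely when every available move leads to a winning position for the opponent. Fill in the labels:
n=0: no move → L
n=1: no move → L
n=2: no move → L
n=3: no move → L
n=4: no move → L
n=5: →0(L), so W
n=6: →1(L), so W
n=7: →2(L), so W
n=8: →3(L), so W
n=9: →4(L), so W
n=10: →4(L), so W
n=11: →6(W), 5(W) — all W, so L
n=12: →7(W), 6(W) — all W, so L
n=13: →8(W), 7(W) — all W, so L
n=14: →9(W), 8(W) — all W, so L
n=15: →10(W), 9(W) — all W, so L
n=16: →11(L), so W
n=17: →12(L), so W
n=18: →13(L), so W
n=19: →14(L), so W
The starting position 19 is W: Rosa should remove 5, leaving 14, handing over an L position.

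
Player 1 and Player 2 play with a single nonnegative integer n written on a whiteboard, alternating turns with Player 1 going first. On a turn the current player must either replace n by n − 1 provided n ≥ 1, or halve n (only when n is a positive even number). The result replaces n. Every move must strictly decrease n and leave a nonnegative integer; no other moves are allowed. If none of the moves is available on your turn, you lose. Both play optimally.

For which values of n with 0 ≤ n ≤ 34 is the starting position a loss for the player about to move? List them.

0, 2, 5, 7, 9, 11, 13, 15, 17, 19, 21, 23, 25, 27, 29, 31, 33

Use the standard recursion: the mover loses at a terminal position; elsewhere, the mover wins exactly when some move hands the opponent an L position.
n=0: no move → L
n=1: reaches L-position 0 → W
n=2: only reaches 1(W), which is W → L
n=3: reaches L-position 2 → W
n=4: reaches L-position 2 → W
n=5: only reaches 4(W), which is W → L
n=6: reaches L-position 5 → W
n=7: only reaches 6(W), which is W → L
n=8: reaches L-position 7 → W
n=9: only reaches 8(W), which is W → L
n=10: reaches L-position 5 → W
n=11: only reaches 10(W), which is W → L
n=12: reaches L-position 11 → W
n=13: only reaches 12(W), which is W → L
n=14: reaches L-position 7 → W
n=15: only reaches 14(W), which is W → L
n=16: reaches L-position 15 → W
n=17: only reaches 16(W), which is W → L
n=18: reaches L-position 9 → W
n=19: only reaches 18(W), which is W → L
n=20: reaches L-position 19 → W
n=21: only reaches 20(W), which is W → L
n=22: reaches L-position 11 → W
n=23: only reaches 22(W), which is W → L
n=24: reaches L-position 23 → W
n=25: only reaches 24(W), which is W → L
n=26: reaches L-position 13 → W
n=27: only reaches 26(W), which is W → L
n=28: reaches L-position 27 → W
n=29: only reaches 28(W), which is W → L
n=30: reaches L-position 15 → W
n=31: only reaches 30(W), which is W → L
n=32: reaches L-position 31 → W
n=33: only reaches 32(W), which is W → L
n=34: reaches L-position 17 → W
The losing starting values of n are exactly the entries labelled L in this table (17 of them).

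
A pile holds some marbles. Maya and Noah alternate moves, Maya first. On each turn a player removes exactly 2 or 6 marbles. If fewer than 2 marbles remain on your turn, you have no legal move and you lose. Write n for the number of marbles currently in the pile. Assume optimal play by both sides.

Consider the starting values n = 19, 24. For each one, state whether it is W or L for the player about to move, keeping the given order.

19: W, 24: L

Positions with no move are L. A position that does have a move is losing for the player to move precisely when every available move leads to a winning position for the opponent. Fill in the labels:
n=0: no move → L
n=1: no move → L
n=2: W (go to 0, an L position)
n=3: W (go to 1, an L position)
n=4: L (sole option 2(W) is W)
n=5: L (sole option 3(W) is W)
n=6: W (go to 4, an L position)
n=7: W (go to 5, an L position)
n=8: L (options 6(W), 2(W) are all W)
n=9: L (options 7(W), 3(W) are all W)
n=10: W (go to 8, an L position)
n=11: W (go to 9, an L position)
n=12: L (options 10(W), 6(W) are all W)
n=13: L (options 11(W), 7(W) are all W)
n=14: W (go to 12, an L position)
n=15: W (go to 13, an L position)
n=16: L (options 14(W), 10(W) are all W)
n=17: L (options 15(W), 11(W) are all W)
n=18: W (go to 16, an L position)
n=19: W (go to 17, an L position)
n=20: L (options 18(W), 14(W) are all W)
n=21: L (options 19(W), 15(W) are all W)
n=22: W (go to 20, an L position)
n=23: W (go to 21, an L position)
n=24: L (options 22(W), 18(W) are all W)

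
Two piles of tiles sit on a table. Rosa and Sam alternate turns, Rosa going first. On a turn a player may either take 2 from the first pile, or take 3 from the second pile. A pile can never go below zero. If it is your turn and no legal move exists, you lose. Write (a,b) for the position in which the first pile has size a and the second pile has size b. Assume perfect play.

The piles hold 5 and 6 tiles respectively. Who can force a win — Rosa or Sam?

Classify positions by backward induction: terminal positions (no move available) are L. From any other position, the mover wins iff some move reaches an L.
No move ever increases a pile, so every position that can arise here has a ≤ 5 and b ≤ 6; it is enough to label the cells with 0 ≤ a ≤ 5 and 0 ≤ b ≤ 6.
Every move lowers a or b (never raises either), so fill the grid row by row in increasing a, and left to right within a row: each cell's successors are then already labelled.
      b=0  b=1  b=2  b=3  b=4  b=5  b=6
a=0:    L    L    L    W    W    W    L
a=1:    L    L    L    W    W    W    L
a=2:    W    W    W    L    L    L    W
a=3:    W    W    W    L    L    L    W
a=4:    L    L    L    W    W    W    L
a=5:    L    L    L    W    W    W    L
Cells with no legal move (terminal, hence L): (0,0), (0,1), (0,2), (1,0), (1,1), (1,2).
The remaining L cells, each justified by listing all of its moves:
(0,6): the only move is to (0,3)(W), a W ⇒ L
(1,6): the only move is to (1,3)(W), a W ⇒ L
(2,3): moves to (0,3)(W), (2,0)(W); every one is W ⇒ L
(2,4): moves to (0,4)(W), (2,1)(W); every one is W ⇒ L
(2,5): moves to (0,5)(W), (2,2)(W); every one is W ⇒ L
(3,3): moves to (1,3)(W), (3,0)(W); every one is W ⇒ L
(3,4): moves to (1,4)(W), (3,1)(W); every one is W ⇒ L
(3,5): moves to (1,5)(W), (3,2)(W); every one is W ⇒ L
(4,0): the only move is to (2,0)(W), a W ⇒ L
(4,1): the only move is to (2,1)(W), a W ⇒ L
(4,2): the only move is to (2,2)(W), a W ⇒ L
(4,6): moves to (2,6)(W), (4,3)(W); every one is W ⇒ L
(5,0): the only move is to (3,0)(W), a W ⇒ L
(5,1): the only move is to (3,1)(W), a W ⇒ L
(5,2): the only move is to (3,2)(W), a W ⇒ L
(5,6): moves to (3,6)(W), (5,3)(W); every one is W ⇒ L
Every other cell has at least one move into one of the L cells above, so it is W.
Every move from (5,6) reaches a W position, so the mover loses.

Sam wins.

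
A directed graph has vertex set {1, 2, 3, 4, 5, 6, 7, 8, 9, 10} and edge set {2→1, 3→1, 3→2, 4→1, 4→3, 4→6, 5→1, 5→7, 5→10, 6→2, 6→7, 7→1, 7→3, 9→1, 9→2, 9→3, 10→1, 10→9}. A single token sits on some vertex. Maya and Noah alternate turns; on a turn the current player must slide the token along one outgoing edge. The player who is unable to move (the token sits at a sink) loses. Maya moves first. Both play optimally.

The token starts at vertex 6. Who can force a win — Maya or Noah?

Noah wins.

Build the W/L table. Terminal = L. A non-terminal position is W if it has a move to some L; otherwise it is L.
Every edge goes from a vertex to one that appears earlier in the order 8, 1, 2, 3, 7, 9, 10, 6, 4, 5, so processing vertices in that order labels each vertex after all of its successors.
8: no outgoing edge → L
1: no outgoing edge → L
2: reaches L-position 1 → W
3: reaches L-position 1 → W
7: reaches L-position 1 → W
9: reaches L-position 1 → W
10: reaches L-position 1 → W
6: only reaches 7(W), 2(W), all W → L
4: reaches L-position 6 → W
5: reaches L-position 1 → W
The starting position 6 is L: whatever Maya does, the opponent receives a W position.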